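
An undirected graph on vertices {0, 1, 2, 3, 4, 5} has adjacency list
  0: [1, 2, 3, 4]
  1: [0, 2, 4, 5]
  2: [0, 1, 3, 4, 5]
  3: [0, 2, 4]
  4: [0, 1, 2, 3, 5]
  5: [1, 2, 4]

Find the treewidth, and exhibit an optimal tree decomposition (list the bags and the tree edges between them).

Treewidth 3.
One optimal decomposition is:
Bags: B1 = {0, 1, 2, 4}  B2 = {0, 2, 3, 4}  B3 = {1, 2, 4, 5}
Tree: B1–B2, B1–B3

The largest bag has 4 vertices, giving width 3; this decomposition certifies tw(G) ≤ 3. For the lower bound, the 4 vertices {0, 1, 2, 4} are pairwise adjacent, and any tree decomposition puts a clique entirely inside one bag — forcing width ≥ 3. Hence tw(G) = 3 exactly.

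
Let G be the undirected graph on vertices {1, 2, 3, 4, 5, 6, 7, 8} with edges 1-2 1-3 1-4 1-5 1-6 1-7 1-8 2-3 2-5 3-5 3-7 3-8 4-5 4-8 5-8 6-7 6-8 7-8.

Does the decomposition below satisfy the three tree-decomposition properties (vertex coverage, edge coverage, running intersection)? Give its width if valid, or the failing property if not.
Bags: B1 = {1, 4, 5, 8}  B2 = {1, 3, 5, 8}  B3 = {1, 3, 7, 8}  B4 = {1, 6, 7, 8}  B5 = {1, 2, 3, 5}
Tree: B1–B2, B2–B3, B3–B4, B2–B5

Checking the three conditions: (i) the bags cover all of {1, 2, 3, 4, 5, 6, 7, 8}; (ii) for each edge, some bag contains both endpoints; (iii) the bags containing any fixed vertex form a subtree. All hold, so the decomposition is valid with width 4 − 1 = 3.

Yes; width 3.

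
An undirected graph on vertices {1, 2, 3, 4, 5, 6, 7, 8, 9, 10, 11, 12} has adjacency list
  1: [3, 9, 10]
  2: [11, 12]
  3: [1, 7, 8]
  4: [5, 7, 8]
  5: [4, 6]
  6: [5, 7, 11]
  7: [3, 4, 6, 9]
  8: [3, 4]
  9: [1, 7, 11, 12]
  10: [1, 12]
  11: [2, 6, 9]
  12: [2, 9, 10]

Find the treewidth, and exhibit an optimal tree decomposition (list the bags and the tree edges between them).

Treewidth 3.
Bags: B1 = {3, 4, 5, 8}  B2 = {3, 4, 5, 7}  B3 = {3, 5, 6, 7}  B4 = {1, 3, 6, 7}  B5 = {1, 6, 7, 9}  B6 = {1, 6, 9, 11}  B7 = {1, 9, 10, 11}  B8 = {9, 10, 11, 12}  B9 = {2, 10, 11, 12}
Tree: B1–B2, B2–B3, B3–B4, B4–B5, B5–B6, B6–B7, B7–B8, B8–B9

The largest bag has 4 vertices, giving width 3; this decomposition certifies tw(G) ≤ 3. For the lower bound: the 4 vertex sets {4,5,8}, {3}, {7}, {1,6,9,11} are disjoint, each induces a connected subgraph, and every pair is joined by at least one edge of G. Contracting each set to a single vertex therefore yields K_{4} as a minor, and since treewidth is minor-monotone, tw(G) ≥ tw(K_{4}) = 3. Therefore the treewidth is 3.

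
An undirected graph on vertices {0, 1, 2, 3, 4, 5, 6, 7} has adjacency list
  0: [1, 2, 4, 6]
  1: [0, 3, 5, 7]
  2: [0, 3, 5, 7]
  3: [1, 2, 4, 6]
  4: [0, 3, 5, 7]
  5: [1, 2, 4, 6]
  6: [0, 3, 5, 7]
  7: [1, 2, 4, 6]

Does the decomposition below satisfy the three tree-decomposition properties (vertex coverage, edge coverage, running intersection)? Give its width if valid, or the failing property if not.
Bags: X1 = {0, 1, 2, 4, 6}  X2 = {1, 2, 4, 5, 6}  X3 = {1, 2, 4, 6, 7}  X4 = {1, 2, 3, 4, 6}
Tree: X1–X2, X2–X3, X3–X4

Vertex coverage: the bags together contain {0, 1, 2, 3, 4, 5, 6, 7}, the full vertex set. Edge coverage: each edge of G has both endpoints in at least one bag. Running intersection: for every vertex, the bags containing it form a connected subtree. All three properties hold, so this is a valid tree decomposition of width max|bag| − 1 = 4, and hence tw(G) ≤ 4.

Yes; width 4.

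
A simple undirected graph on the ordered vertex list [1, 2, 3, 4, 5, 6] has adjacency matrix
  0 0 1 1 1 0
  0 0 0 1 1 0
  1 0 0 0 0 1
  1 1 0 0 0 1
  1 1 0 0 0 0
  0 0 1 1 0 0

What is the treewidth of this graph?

2

A width-2 tree decomposition is:
Bags: B1 = {1, 3, 6}  B2 = {1, 4, 6}  B3 = {1, 4, 5}  B4 = {2, 4, 5}
Tree: B1–B2, B2–B3, B3–B4
The largest bag has 3 vertices, giving width 2; this decomposition certifies tw(G) ≤ 2. Since 3–6–4–1–3 is a cycle in G, G is not acyclic. Forests are exactly the graphs of treewidth ≤ 1, so tw(G) ≥ 2. Therefore the treewidth is 2.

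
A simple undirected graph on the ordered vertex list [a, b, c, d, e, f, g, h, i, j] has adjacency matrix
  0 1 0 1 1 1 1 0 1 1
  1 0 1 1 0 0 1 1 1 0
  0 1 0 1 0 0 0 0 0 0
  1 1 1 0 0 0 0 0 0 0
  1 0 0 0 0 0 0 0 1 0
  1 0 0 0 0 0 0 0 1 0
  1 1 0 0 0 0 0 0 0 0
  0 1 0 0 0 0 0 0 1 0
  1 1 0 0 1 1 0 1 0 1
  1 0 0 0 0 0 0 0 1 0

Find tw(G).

A width-2 tree decomposition is:
Bags: B1 = {a, i, j}  B2 = {a, b, i}  B3 = {a, b, d}  B4 = {a, e, i}  B5 = {b, c, d}  B6 = {b, h, i}  B7 = {a, f, i}  B8 = {a, b, g}
Tree: B1–B2, B2–B3, B1–B4, B3–B5, B2–B6, B2–B7, B2–B8
The largest bag has 3 vertices, giving width 2; this decomposition certifies tw(G) ≤ 2. On the other hand G contains the 3-clique {b, h, i}. A clique must lie in a single bag of any decomposition, so no decomposition can have width below 2. Combining the bounds, tw(G) = 2.

2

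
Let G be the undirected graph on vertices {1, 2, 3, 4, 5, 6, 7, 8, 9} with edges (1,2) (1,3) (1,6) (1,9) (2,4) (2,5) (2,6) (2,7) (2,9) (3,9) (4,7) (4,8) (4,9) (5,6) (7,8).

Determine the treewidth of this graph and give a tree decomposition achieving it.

The largest bag has 3 vertices, giving width 2; this decomposition certifies tw(G) ≤ 2. On the other hand G contains the 3-clique {4, 7, 8}. A clique must lie in a single bag of any decomposition, so no decomposition can have width below 2. Therefore the treewidth is 2.

Treewidth 2.
One optimal decomposition is:
Bags: B1 = {1, 2, 9}  B2 = {2, 4, 9}  B3 = {2, 4, 7}  B4 = {1, 3, 9}  B5 = {4, 7, 8}  B6 = {1, 2, 6}  B7 = {2, 5, 6}
Tree: B1–B2, B2–B3, B1–B4, B3–B5, B1–B6, B6–B7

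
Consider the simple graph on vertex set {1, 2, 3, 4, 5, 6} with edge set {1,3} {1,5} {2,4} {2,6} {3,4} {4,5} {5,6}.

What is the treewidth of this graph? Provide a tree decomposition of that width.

Treewidth 2.
Bags: B1 = {2, 4, 6}  B2 = {4, 5, 6}  B3 = {3, 4, 5}  B4 = {1, 3, 5}
Tree: B1–B2, B2–B3, B3–B4

The largest bag has 3 vertices, giving width 2; this decomposition certifies tw(G) ≤ 2. Since 2–6–5–4–2 is a cycle in G, G is not acyclic. Forests are exactly the graphs of treewidth ≤ 1, so tw(G) ≥ 2. The upper and lower bounds meet at 2, so that is the treewidth.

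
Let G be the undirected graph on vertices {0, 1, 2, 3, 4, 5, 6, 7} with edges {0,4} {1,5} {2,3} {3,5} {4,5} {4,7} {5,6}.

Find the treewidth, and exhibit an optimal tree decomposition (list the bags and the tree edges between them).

Treewidth 1.
One such decomposition:
Bags: B1 = {4, 5}  B2 = {1, 5}  B3 = {3, 5}  B4 = {4, 7}  B5 = {0, 4}  B6 = {5, 6}  B7 = {2, 3}
Tree: B1–B2, B2–B3, B1–B4, B1–B5, B3–B6, B3–B7

Each bag holds 2 vertices, so the decomposition has width 1, which upper-bounds the treewidth. Since G has at least one edge (e.g. 4–5), it is not an edgeless graph, so tw(G) ≥ 1. The upper and lower bounds meet at 1, so that is the treewidth.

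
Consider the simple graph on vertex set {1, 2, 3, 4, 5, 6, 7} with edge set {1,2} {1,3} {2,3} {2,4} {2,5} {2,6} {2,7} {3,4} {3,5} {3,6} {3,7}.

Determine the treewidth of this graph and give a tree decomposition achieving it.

Treewidth 2.
Bags: B1 = {2, 3, 4}  B2 = {2, 3, 7}  B3 = {1, 2, 3}  B4 = {2, 3, 6}  B5 = {2, 3, 5}
Tree: B1–B2, B2–B3, B2–B4, B4–B5

Each bag holds 3 vertices, so the decomposition has width 2, which upper-bounds the treewidth. For the lower bound, the 3 vertices {1, 2, 3} are pairwise adjacent, and any tree decomposition puts a clique entirely inside one bag — forcing width ≥ 2. Combining the bounds, tw(G) = 2.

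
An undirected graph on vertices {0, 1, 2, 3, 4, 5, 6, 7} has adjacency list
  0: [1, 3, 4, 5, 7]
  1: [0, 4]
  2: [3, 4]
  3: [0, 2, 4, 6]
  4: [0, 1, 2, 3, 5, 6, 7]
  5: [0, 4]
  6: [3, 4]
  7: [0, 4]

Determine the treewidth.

2

A width-2 tree decomposition is:
Bags: B1 = {0, 3, 4}  B2 = {0, 1, 4}  B3 = {0, 4, 7}  B4 = {0, 4, 5}  B5 = {3, 4, 6}  B6 = {2, 3, 4}
Tree: B1–B2, B2–B3, B3–B4, B1–B5, B1–B6
Every bag has size at most 3, so the width is 3 − 1 = 2 and tw(G) ≤ 2. Conversely, {0, 1, 4} is a clique of size 3, and the vertices of any clique must share a bag in every tree decomposition; so some bag has ≥ 3 vertices and tw(G) ≥ 2. Combining the bounds, tw(G) = 2.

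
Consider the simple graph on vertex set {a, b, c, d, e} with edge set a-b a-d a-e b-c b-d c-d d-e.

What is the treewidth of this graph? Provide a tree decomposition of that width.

Each bag holds 3 vertices, so the decomposition has width 2, which upper-bounds the treewidth. For the lower bound, the 3 vertices {b, c, d} are pairwise adjacent, and any tree decomposition puts a clique entirely inside one bag — forcing width ≥ 2. Hence tw(G) = 2 exactly.

Treewidth 2.
One such decomposition:
Bags: B1 = {a, b, d}  B2 = {b, c, d}  B3 = {a, d, e}
Tree: B1–B2, B1–B3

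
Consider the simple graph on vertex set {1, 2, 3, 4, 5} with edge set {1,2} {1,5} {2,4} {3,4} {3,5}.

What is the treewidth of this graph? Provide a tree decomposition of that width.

Every bag has size at most 3, so the width is 3 − 1 = 2 and tw(G) ≤ 2. The edges 3–4–2–1–5–3 form a cycle, so G is not a tree and its treewidth is at least 2. Combining the bounds, tw(G) = 2.

Treewidth 2.
One such decomposition:
Bags: B1 = {2, 3, 4}  B2 = {1, 2, 3}  B3 = {1, 3, 5}
Tree: B1–B2, B2–B3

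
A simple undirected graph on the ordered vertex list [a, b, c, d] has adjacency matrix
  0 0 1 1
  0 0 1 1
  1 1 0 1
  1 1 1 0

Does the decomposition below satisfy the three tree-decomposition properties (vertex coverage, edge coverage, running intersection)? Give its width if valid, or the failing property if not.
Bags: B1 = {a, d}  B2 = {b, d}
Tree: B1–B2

No — vertex c appears in no bag.

A tree decomposition must satisfy three properties: every vertex lies in some bag; for every edge, both endpoints lie together in some bag; and for every vertex, the bags containing it form a connected subtree. Here vertex c appears in no bag, so the decomposition is invalid.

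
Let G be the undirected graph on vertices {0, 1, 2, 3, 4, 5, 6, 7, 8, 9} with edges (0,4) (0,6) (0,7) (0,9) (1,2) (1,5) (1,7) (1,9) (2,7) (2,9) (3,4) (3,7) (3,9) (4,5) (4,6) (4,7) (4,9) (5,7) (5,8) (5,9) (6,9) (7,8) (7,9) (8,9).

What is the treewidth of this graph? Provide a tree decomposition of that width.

Each bag holds 4 vertices, so the decomposition has width 3, which upper-bounds the treewidth. Conversely, {0, 4, 6, 9} is a clique of size 4, and the vertices of any clique must share a bag in every tree decomposition; so some bag has ≥ 4 vertices and tw(G) ≥ 3. Therefore the treewidth is 3.

Treewidth 3.
Bags: B1 = {5, 7, 8, 9}  B2 = {4, 5, 7, 9}  B3 = {0, 4, 7, 9}  B4 = {3, 4, 7, 9}  B5 = {1, 5, 7, 9}  B6 = {0, 4, 6, 9}  B7 = {1, 2, 7, 9}
Tree: B1–B2, B2–B3, B3–B4, B1–B5, B3–B6, B5–B7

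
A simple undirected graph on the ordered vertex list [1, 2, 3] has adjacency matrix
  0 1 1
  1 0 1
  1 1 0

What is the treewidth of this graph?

A width-2 tree decomposition is:
Bags: B1 = {1, 2, 3}
Tree: (single bag)
A single bag containing all 3 vertices is trivially a valid decomposition of width 2. On the other hand G contains the 3-clique {1, 2, 3}. A clique must lie in a single bag of any decomposition, so no decomposition can have width below 2. Combining the bounds, tw(G) = 2.

2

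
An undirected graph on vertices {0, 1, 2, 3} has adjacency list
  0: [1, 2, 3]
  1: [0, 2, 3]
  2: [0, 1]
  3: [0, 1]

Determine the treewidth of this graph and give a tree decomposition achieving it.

Treewidth 2.
One optimal decomposition is:
Bags: B1 = {0, 1, 2}  B2 = {0, 1, 3}
Tree: B1–B2

Each bag holds 3 vertices, so the decomposition has width 2, which upper-bounds the treewidth. For the lower bound, the 3 vertices {0, 1, 2} are pairwise adjacent, and any tree decomposition puts a clique entirely inside one bag — forcing width ≥ 2. Combining the bounds, tw(G) = 2.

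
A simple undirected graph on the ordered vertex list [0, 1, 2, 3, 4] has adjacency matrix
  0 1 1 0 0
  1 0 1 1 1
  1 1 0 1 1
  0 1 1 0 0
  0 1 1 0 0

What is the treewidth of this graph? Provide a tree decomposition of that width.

Treewidth 2.
One such decomposition:
Bags: B1 = {0, 1, 2}  B2 = {1, 2, 3}  B3 = {1, 2, 4}
Tree: B1–B2, B2–B3

Every bag has size at most 3, so the width is 3 − 1 = 2 and tw(G) ≤ 2. Conversely, {0, 1, 2} is a clique of size 3, and the vertices of any clique must share a bag in every tree decomposition; so some bag has ≥ 3 vertices and tw(G) ≥ 2. Therefore the treewidth is 2.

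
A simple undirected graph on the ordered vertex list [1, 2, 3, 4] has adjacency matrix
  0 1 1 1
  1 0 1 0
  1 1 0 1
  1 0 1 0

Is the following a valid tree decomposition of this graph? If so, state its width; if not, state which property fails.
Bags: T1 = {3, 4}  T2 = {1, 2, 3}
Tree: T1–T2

No — edge (1,4) lies in no bag.

A tree decomposition must satisfy three properties: every vertex lies in some bag; for every edge, both endpoints lie together in some bag; and for every vertex, the bags containing it form a connected subtree. Here edge (1,4) lies in no bag, so the decomposition is invalid.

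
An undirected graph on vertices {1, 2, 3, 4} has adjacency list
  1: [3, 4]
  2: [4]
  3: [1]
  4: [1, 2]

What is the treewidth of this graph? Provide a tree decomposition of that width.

Every bag has size at most 2, so the width is 2 − 1 = 1 and tw(G) ≤ 1. Since G has at least one edge (e.g. 3–1), it is not an edgeless graph, so tw(G) ≥ 1. Hence tw(G) = 1 exactly.

Treewidth 1.
Bags: B1 = {1, 3}  B2 = {1, 4}  B3 = {2, 4}
Tree: B1–B2, B2–B3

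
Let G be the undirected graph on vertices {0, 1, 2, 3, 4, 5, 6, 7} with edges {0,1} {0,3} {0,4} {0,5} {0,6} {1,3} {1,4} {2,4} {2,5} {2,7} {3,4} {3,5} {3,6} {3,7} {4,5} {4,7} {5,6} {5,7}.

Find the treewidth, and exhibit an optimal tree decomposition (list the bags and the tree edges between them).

Treewidth 3.
One such decomposition:
Bags: B1 = {3, 4, 5, 7}  B2 = {0, 3, 4, 5}  B3 = {0, 3, 5, 6}  B4 = {2, 4, 5, 7}  B5 = {0, 1, 3, 4}
Tree: B1–B2, B2–B3, B1–B4, B2–B5

Each bag holds 4 vertices, so the decomposition has width 3, which upper-bounds the treewidth. On the other hand G contains the 4-clique {2, 4, 5, 7}. A clique must lie in a single bag of any decomposition, so no decomposition can have width below 3. The upper and lower bounds meet at 3, so that is the treewidth.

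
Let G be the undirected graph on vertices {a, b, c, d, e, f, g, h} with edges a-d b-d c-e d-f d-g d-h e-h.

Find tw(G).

1

A width-1 tree decomposition is:
Bags: B1 = {e, h}  B2 = {d, h}  B3 = {d, g}  B4 = {c, e}  B5 = {d, f}  B6 = {a, d}  B7 = {b, d}
Tree: B1–B2, B2–B3, B1–B4, B2–B5, B3–B6, B2–B7
Every bag has size at most 2, so the width is 2 − 1 = 1 and tw(G) ≤ 1. Any graph with an edge has treewidth ≥ 1, and G has the edge e–h. Hence tw(G) = 1 exactly.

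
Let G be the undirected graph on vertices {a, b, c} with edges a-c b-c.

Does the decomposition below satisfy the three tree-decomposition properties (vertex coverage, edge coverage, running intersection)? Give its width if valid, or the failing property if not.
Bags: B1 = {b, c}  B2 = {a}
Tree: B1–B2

No — edge (c,a) lies in no bag.

A tree decomposition must satisfy three properties: every vertex lies in some bag; for every edge, both endpoints lie together in some bag; and for every vertex, the bags containing it form a connected subtree. Here edge (c,a) lies in no bag, so the decomposition is invalid.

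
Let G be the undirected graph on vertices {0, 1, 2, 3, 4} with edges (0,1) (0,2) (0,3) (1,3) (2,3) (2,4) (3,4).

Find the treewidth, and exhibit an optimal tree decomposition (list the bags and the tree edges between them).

The largest bag has 3 vertices, giving width 2; this decomposition certifies tw(G) ≤ 2. On the other hand G contains the 3-clique {0, 1, 3}. A clique must lie in a single bag of any decomposition, so no decomposition can have width below 2. Combining the bounds, tw(G) = 2.

Treewidth 2.
One optimal decomposition is:
Bags: B1 = {0, 2, 3}  B2 = {0, 1, 3}  B3 = {2, 3, 4}
Tree: B1–B2, B1–B3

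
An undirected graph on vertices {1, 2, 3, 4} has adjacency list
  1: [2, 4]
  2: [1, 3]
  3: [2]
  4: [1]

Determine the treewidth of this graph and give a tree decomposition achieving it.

The largest bag has 2 vertices, giving width 1; this decomposition certifies tw(G) ≤ 1. Since G has at least one edge (e.g. 3–2), it is not an edgeless graph, so tw(G) ≥ 1. Combining the bounds, tw(G) = 1.

Treewidth 1.
One such decomposition:
Bags: B1 = {2, 3}  B2 = {1, 2}  B3 = {1, 4}
Tree: B1–B2, B2–B3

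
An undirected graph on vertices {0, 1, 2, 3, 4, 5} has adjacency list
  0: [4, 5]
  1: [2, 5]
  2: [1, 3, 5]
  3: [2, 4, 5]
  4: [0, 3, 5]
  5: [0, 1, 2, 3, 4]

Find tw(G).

2

A width-2 tree decomposition is:
Bags: B1 = {0, 4, 5}  B2 = {3, 4, 5}  B3 = {2, 3, 5}  B4 = {1, 2, 5}
Tree: B1–B2, B2–B3, B3–B4
Each bag holds 3 vertices, so the decomposition has width 2, which upper-bounds the treewidth. On the other hand G contains the 3-clique {0, 4, 5}. A clique must lie in a single bag of any decomposition, so no decomposition can have width below 2. Combining the bounds, tw(G) = 2.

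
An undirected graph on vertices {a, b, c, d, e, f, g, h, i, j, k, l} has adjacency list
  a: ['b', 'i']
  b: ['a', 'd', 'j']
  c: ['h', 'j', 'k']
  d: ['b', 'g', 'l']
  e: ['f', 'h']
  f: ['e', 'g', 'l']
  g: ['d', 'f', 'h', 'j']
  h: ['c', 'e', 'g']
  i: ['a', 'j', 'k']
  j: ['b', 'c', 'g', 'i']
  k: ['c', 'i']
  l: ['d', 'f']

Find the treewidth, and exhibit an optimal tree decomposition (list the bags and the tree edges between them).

Every bag has size at most 4, so the width is 4 − 1 = 3 and tw(G) ≤ 3. For the lower bound: the 4 vertex sets {a,i,k}, {b}, {j}, {c,d,g,h} are disjoint, each induces a connected subgraph, and every pair is joined by at least one edge of G. Contracting each set to a single vertex therefore yields K_{4} as a minor, and since treewidth is minor-monotone, tw(G) ≥ tw(K_{4}) = 3. Therefore the treewidth is 3.

Treewidth 3.
One optimal decomposition is:
Bags: B1 = {a, b, i, k}  B2 = {b, i, j, k}  B3 = {b, c, j, k}  B4 = {b, c, d, j}  B5 = {c, d, g, j}  B6 = {c, d, g, h}  B7 = {d, g, h, l}  B8 = {f, g, h, l}  B9 = {e, f, h, l}
Tree: B1–B2, B2–B3, B3–B4, B4–B5, B5–B6, B6–B7, B7–B8, B8–B9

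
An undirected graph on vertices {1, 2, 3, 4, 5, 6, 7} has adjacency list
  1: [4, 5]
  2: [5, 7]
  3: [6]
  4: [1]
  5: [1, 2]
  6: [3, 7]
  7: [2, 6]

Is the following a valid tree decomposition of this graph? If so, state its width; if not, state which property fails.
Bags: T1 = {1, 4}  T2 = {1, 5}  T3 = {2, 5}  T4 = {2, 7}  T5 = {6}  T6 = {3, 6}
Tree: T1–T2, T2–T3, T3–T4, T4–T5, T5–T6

A tree decomposition must satisfy three properties: every vertex lies in some bag; for every edge, both endpoints lie together in some bag; and for every vertex, the bags containing it form a connected subtree. Here edge (7,6) lies in no bag, so the decomposition is invalid.

No — edge (7,6) lies in no bag.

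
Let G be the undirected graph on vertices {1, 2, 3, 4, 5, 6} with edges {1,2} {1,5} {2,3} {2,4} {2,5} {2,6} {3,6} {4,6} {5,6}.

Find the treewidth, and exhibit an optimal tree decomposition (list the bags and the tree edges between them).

Treewidth 2.
Bags: B1 = {1, 2, 5}  B2 = {2, 5, 6}  B3 = {2, 4, 6}  B4 = {2, 3, 6}
Tree: B1–B2, B2–B3, B2–B4

Each bag holds 3 vertices, so the decomposition has width 2, which upper-bounds the treewidth. For the lower bound, the 3 vertices {1, 2, 5} are pairwise adjacent, and any tree decomposition puts a clique entirely inside one bag — forcing width ≥ 2. Therefore the treewidth is 2.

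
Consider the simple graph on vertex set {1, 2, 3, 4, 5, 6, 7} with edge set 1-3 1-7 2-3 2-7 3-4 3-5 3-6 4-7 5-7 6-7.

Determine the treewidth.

A width-2 tree decomposition is:
Bags: B1 = {3, 5, 7}  B2 = {1, 3, 7}  B3 = {3, 4, 7}  B4 = {3, 6, 7}  B5 = {2, 3, 7}
Tree: B1–B2, B2–B3, B3–B4, B4–B5
Each bag holds 3 vertices, so the decomposition has width 2, which upper-bounds the treewidth. For the lower bound, G contains the cycle 3–5–7–1–3, so G is not a forest; only forests have treewidth ≤ 1, hence tw(G) ≥ 2. Therefore the treewidth is 2.

2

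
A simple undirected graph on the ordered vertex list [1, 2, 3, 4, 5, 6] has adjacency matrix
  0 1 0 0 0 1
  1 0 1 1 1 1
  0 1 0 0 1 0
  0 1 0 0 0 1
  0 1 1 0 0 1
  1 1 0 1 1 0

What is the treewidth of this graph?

2

A width-2 tree decomposition is:
Bags: B1 = {2, 5, 6}  B2 = {1, 2, 6}  B3 = {2, 3, 5}  B4 = {2, 4, 6}
Tree: B1–B2, B1–B3, B1–B4
Each bag holds 3 vertices, so the decomposition has width 2, which upper-bounds the treewidth. Conversely, {2, 3, 5} is a clique of size 3, and the vertices of any clique must share a bag in every tree decomposition; so some bag has ≥ 3 vertices and tw(G) ≥ 2. Combining the bounds, tw(G) = 2.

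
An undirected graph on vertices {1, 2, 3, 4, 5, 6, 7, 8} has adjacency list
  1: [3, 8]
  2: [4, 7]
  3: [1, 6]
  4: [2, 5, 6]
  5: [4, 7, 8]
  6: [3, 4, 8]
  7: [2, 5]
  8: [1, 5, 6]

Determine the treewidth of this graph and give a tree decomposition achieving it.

Treewidth 2.
Bags: B1 = {1, 3, 8}  B2 = {3, 6, 8}  B3 = {5, 6, 8}  B4 = {4, 5, 6}  B5 = {4, 5, 7}  B6 = {2, 4, 7}
Tree: B1–B2, B2–B3, B3–B4, B4–B5, B5–B6

Each bag holds 3 vertices, so the decomposition has width 2, which upper-bounds the treewidth. Since 1–3–6–8–1 is a cycle in G, G is not acyclic. Forests are exactly the graphs of treewidth ≤ 1, so tw(G) ≥ 2. Therefore the treewidth is 2.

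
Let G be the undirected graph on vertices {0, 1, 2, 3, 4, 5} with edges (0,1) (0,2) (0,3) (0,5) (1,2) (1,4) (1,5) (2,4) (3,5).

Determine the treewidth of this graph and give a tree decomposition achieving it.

Every bag has size at most 3, so the width is 3 − 1 = 2 and tw(G) ≤ 2. For the lower bound, the 3 vertices {0, 1, 2} are pairwise adjacent, and any tree decomposition puts a clique entirely inside one bag — forcing width ≥ 2. Hence tw(G) = 2 exactly.

Treewidth 2.
Bags: B1 = {0, 1, 5}  B2 = {0, 1, 2}  B3 = {1, 2, 4}  B4 = {0, 3, 5}
Tree: B1–B2, B2–B3, B1–B4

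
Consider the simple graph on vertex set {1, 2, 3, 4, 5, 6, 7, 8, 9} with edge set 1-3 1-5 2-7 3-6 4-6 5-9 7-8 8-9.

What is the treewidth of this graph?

1

A width-1 tree decomposition is:
Bags: B1 = {4, 6}  B2 = {3, 6}  B3 = {1, 3}  B4 = {1, 5}  B5 = {5, 9}  B6 = {8, 9}  B7 = {7, 8}  B8 = {2, 7}
Tree: B1–B2, B2–B3, B3–B4, B4–B5, B5–B6, B6–B7, B7–B8
The largest bag has 2 vertices, giving width 1; this decomposition certifies tw(G) ≤ 1. Since G has at least one edge (e.g. 4–6), it is not an edgeless graph, so tw(G) ≥ 1. The upper and lower bounds meet at 1, so that is the treewidth.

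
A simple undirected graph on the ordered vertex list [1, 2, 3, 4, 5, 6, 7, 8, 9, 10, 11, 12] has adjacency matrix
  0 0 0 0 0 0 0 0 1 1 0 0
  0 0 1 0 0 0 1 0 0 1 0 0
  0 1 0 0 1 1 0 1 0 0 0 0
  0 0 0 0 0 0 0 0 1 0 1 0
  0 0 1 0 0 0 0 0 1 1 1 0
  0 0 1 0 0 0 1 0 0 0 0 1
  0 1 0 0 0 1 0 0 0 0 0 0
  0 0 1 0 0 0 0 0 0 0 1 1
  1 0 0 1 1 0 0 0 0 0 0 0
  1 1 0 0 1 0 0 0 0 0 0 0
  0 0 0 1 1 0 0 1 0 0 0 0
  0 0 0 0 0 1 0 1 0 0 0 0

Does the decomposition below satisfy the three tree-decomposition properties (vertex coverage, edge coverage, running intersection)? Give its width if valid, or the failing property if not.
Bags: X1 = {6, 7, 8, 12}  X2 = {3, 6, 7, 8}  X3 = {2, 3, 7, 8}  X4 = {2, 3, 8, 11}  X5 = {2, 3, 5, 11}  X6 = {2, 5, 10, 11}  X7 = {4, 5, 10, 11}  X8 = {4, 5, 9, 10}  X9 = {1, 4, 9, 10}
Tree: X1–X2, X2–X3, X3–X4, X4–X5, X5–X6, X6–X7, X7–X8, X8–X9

Checking the three conditions: (i) the bags cover all of {1, 2, 3, 4, 5, 6, 7, 8, 9, 10, 11, 12}; (ii) for each edge, some bag contains both endpoints; (iii) the bags containing any fixed vertex form a subtree. All hold, so the decomposition is valid with width 4 − 1 = 3.

Yes; width 3.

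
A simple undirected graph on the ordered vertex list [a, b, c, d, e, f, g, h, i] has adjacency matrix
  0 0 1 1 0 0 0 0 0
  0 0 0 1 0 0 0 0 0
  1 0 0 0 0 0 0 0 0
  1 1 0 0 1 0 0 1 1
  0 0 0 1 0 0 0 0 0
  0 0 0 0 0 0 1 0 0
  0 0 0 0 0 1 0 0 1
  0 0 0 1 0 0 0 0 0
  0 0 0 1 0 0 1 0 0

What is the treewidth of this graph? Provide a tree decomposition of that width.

Treewidth 1.
One such decomposition:
Bags: B1 = {f, g}  B2 = {g, i}  B3 = {d, i}  B4 = {a, d}  B5 = {d, e}  B6 = {d, h}  B7 = {b, d}  B8 = {a, c}
Tree: B1–B2, B2–B3, B3–B4, B4–B5, B3–B6, B6–B7, B4–B8

Each bag holds 2 vertices, so the decomposition has width 1, which upper-bounds the treewidth. Since G has at least one edge (e.g. f–g), it is not an edgeless graph, so tw(G) ≥ 1. Combining the bounds, tw(G) = 1.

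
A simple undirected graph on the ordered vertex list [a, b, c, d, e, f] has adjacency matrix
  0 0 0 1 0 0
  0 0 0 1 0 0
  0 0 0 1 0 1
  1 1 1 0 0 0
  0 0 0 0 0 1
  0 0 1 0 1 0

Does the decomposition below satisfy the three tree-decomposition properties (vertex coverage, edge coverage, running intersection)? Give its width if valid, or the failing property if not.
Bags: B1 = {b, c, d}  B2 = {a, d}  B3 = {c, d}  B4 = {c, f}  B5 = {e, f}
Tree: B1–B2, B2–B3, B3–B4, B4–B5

A tree decomposition must satisfy three properties: every vertex lies in some bag; for every edge, both endpoints lie together in some bag; and for every vertex, the bags containing it form a connected subtree. Here bags containing vertex c are not connected in the tree, so the decomposition is invalid.

No — bags containing vertex c are not connected in the tree.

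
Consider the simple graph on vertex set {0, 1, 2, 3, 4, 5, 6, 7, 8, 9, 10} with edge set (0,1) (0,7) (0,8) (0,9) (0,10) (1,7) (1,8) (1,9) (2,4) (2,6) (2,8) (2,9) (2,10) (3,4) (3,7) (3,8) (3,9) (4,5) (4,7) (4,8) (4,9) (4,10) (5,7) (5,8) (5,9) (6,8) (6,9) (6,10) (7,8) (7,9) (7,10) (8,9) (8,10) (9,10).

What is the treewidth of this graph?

4

A width-4 tree decomposition is:
Bags: B1 = {3, 4, 7, 8, 9}  B2 = {4, 7, 8, 9, 10}  B3 = {2, 4, 8, 9, 10}  B4 = {0, 7, 8, 9, 10}  B5 = {4, 5, 7, 8, 9}  B6 = {2, 6, 8, 9, 10}  B7 = {0, 1, 7, 8, 9}
Tree: B1–B2, B2–B3, B2–B4, B1–B5, B3–B6, B4–B7
Every bag has size at most 5, so the width is 5 − 1 = 4 and tw(G) ≤ 4. Conversely, {2, 4, 8, 9, 10} is a clique of size 5, and the vertices of any clique must share a bag in every tree decomposition; so some bag has ≥ 5 vertices and tw(G) ≥ 4. Hence tw(G) = 4 exactly.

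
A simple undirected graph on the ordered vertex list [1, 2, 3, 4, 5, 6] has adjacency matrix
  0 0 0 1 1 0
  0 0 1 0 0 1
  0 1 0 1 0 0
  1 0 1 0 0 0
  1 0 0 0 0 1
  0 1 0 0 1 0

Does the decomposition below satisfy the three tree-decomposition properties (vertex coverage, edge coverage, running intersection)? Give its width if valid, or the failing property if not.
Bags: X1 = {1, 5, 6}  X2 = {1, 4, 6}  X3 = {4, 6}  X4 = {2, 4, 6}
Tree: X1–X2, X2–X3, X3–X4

No — vertex 3 appears in no bag.

A tree decomposition must satisfy three properties: every vertex lies in some bag; for every edge, both endpoints lie together in some bag; and for every vertex, the bags containing it form a connected subtree. Here vertex 3 appears in no bag, so the decomposition is invalid.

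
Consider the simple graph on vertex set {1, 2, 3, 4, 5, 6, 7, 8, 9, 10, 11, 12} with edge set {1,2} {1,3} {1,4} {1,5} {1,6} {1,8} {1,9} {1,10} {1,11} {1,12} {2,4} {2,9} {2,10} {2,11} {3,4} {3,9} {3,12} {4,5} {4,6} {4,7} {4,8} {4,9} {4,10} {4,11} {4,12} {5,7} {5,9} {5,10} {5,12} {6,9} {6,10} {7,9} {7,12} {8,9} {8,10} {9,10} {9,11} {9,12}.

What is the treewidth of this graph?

A width-4 tree decomposition is:
Bags: B1 = {1, 4, 5, 9, 10}  B2 = {1, 4, 8, 9, 10}  B3 = {1, 2, 4, 9, 10}  B4 = {1, 4, 6, 9, 10}  B5 = {1, 4, 5, 9, 12}  B6 = {4, 5, 7, 9, 12}  B7 = {1, 3, 4, 9, 12}  B8 = {1, 2, 4, 9, 11}
Tree: B1–B2, B1–B3, B1–B4, B1–B5, B5–B6, B5–B7, B3–B8
Each bag holds 5 vertices, so the decomposition has width 4, which upper-bounds the treewidth. Conversely, {1, 2, 4, 9, 11} is a clique of size 5, and the vertices of any clique must share a bag in every tree decomposition; so some bag has ≥ 5 vertices and tw(G) ≥ 4. The upper and lower bounds meet at 4, so that is the treewidth.

4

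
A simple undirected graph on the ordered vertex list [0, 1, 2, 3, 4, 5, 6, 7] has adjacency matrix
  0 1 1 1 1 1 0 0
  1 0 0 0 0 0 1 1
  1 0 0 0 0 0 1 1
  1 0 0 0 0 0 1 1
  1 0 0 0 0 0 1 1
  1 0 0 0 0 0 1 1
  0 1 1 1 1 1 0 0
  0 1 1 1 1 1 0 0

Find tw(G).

3

A width-3 tree decomposition is:
Bags: B1 = {0, 3, 6, 7}  B2 = {0, 5, 6, 7}  B3 = {0, 4, 6, 7}  B4 = {0, 1, 6, 7}  B5 = {0, 2, 6, 7}
Tree: B1–B2, B2–B3, B3–B4, B4–B5
The largest bag has 4 vertices, giving width 3; this decomposition certifies tw(G) ≤ 3. For the lower bound: the 4 vertex sets {3,6}, {0,5}, {7}, {4} are disjoint, each induces a connected subgraph, and every pair is joined by at least one edge of G. Contracting each set to a single vertex therefore yields K_{4} as a minor, and since treewidth is minor-monotone, tw(G) ≥ tw(K_{4}) = 3. Hence tw(G) = 3 exactly.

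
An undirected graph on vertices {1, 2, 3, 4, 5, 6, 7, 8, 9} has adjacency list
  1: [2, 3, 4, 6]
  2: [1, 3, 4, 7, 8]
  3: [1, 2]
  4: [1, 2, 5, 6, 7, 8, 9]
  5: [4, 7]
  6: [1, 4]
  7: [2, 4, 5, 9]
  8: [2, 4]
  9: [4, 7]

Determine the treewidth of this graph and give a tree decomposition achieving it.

Treewidth 2.
One optimal decomposition is:
Bags: B1 = {2, 4, 7}  B2 = {1, 2, 4}  B3 = {1, 2, 3}  B4 = {4, 5, 7}  B5 = {1, 4, 6}  B6 = {2, 4, 8}  B7 = {4, 7, 9}
Tree: B1–B2, B2–B3, B1–B4, B2–B5, B1–B6, B1–B7

The largest bag has 3 vertices, giving width 2; this decomposition certifies tw(G) ≤ 2. For the lower bound, the 3 vertices {1, 2, 3} are pairwise adjacent, and any tree decomposition puts a clique entirely inside one bag — forcing width ≥ 2. Therefore the treewidth is 2.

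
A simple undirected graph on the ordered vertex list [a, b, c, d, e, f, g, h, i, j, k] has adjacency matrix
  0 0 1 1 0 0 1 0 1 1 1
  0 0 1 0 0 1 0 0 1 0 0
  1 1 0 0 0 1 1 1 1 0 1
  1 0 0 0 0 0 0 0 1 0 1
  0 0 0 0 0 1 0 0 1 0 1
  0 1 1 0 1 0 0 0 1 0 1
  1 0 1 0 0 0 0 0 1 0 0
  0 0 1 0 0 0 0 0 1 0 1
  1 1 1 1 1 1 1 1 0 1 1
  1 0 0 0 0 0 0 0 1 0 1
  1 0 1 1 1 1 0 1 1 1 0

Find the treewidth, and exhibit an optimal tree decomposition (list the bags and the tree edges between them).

Treewidth 3.
One optimal decomposition is:
Bags: B1 = {a, c, i, k}  B2 = {c, f, i, k}  B3 = {a, i, j, k}  B4 = {a, c, g, i}  B5 = {a, d, i, k}  B6 = {b, c, f, i}  B7 = {e, f, i, k}  B8 = {c, h, i, k}
Tree: B1–B2, B1–B3, B1–B4, B1–B5, B2–B6, B2–B7, B1–B8

Every bag has size at most 4, so the width is 4 − 1 = 3 and tw(G) ≤ 3. For the lower bound, the 4 vertices {a, c, g, i} are pairwise adjacent, and any tree decomposition puts a clique entirely inside one bag — forcing width ≥ 3. Therefore the treewidth is 3.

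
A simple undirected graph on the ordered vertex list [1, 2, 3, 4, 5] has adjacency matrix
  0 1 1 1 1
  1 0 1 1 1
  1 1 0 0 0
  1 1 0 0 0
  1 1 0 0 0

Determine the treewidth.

2

A width-2 tree decomposition is:
Bags: B1 = {1, 2, 4}  B2 = {1, 2, 5}  B3 = {1, 2, 3}
Tree: B1–B2, B2–B3
The largest bag has 3 vertices, giving width 2; this decomposition certifies tw(G) ≤ 2. Conversely, {1, 2, 3} is a clique of size 3, and the vertices of any clique must share a bag in every tree decomposition; so some bag has ≥ 3 vertices and tw(G) ≥ 2. Therefore the treewidth is 2.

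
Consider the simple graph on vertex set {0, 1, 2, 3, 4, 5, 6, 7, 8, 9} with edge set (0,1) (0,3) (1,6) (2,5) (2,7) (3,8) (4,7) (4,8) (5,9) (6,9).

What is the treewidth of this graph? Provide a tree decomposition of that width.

Treewidth 2.
One optimal decomposition is:
Bags: B1 = {3, 4, 8}  B2 = {3, 4, 7}  B3 = {2, 3, 7}  B4 = {2, 3, 5}  B5 = {3, 5, 9}  B6 = {3, 6, 9}  B7 = {1, 3, 6}  B8 = {0, 1, 3}
Tree: B1–B2, B2–B3, B3–B4, B4–B5, B5–B6, B6–B7, B7–B8

Each bag holds 3 vertices, so the decomposition has width 2, which upper-bounds the treewidth. Since 3–8–4–7–2–5–9–6–1–0–3 is a cycle in G, G is not acyclic. Forests are exactly the graphs of treewidth ≤ 1, so tw(G) ≥ 2. Therefore the treewidth is 2.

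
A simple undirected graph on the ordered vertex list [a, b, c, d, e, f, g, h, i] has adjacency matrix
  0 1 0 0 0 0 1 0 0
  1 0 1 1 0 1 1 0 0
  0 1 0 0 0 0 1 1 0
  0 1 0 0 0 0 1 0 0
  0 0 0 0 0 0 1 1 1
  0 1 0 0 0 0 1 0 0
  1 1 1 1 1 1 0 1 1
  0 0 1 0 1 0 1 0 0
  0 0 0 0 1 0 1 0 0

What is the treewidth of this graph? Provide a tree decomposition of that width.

Each bag holds 3 vertices, so the decomposition has width 2, which upper-bounds the treewidth. Conversely, {e, g, h} is a clique of size 3, and the vertices of any clique must share a bag in every tree decomposition; so some bag has ≥ 3 vertices and tw(G) ≥ 2. The upper and lower bounds meet at 2, so that is the treewidth.

Treewidth 2.
One such decomposition:
Bags: B1 = {c, g, h}  B2 = {b, c, g}  B3 = {b, d, g}  B4 = {b, f, g}  B5 = {e, g, h}  B6 = {e, g, i}  B7 = {a, b, g}
Tree: B1–B2, B2–B3, B3–B4, B1–B5, B5–B6, B4–B7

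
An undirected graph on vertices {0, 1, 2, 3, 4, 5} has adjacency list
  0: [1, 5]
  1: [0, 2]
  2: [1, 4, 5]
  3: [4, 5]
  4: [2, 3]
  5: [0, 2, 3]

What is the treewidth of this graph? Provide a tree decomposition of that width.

Each bag holds 3 vertices, so the decomposition has width 2, which upper-bounds the treewidth. For the lower bound, G contains the cycle 3–4–2–5–3, so G is not a forest; only forests have treewidth ≤ 1, hence tw(G) ≥ 2. Therefore the treewidth is 2.

Treewidth 2.
Bags: B1 = {3, 4, 5}  B2 = {2, 4, 5}  B3 = {0, 2, 5}  B4 = {0, 1, 2}
Tree: B1–B2, B2–B3, B3–B4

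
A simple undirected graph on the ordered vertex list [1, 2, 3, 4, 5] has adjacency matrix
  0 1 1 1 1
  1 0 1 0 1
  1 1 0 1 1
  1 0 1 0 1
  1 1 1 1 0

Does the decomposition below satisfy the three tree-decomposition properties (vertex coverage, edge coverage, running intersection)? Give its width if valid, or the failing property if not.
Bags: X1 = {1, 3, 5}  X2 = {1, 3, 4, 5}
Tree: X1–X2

No — vertex 2 appears in no bag.

A tree decomposition must satisfy three properties: every vertex lies in some bag; for every edge, both endpoints lie together in some bag; and for every vertex, the bags containing it form a connected subtree. Here vertex 2 appears in no bag, so the decomposition is invalid.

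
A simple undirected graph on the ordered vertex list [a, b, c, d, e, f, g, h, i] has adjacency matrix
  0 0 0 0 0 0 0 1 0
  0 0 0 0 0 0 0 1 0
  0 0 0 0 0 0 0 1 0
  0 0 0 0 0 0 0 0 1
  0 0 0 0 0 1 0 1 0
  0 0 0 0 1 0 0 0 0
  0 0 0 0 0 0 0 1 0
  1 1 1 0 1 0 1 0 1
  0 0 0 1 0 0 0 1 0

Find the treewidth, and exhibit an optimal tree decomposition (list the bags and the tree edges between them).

Each bag holds 2 vertices, so the decomposition has width 1, which upper-bounds the treewidth. Since G has at least one edge (e.g. h–e), it is not an edgeless graph, so tw(G) ≥ 1. Therefore the treewidth is 1.

Treewidth 1.
Bags: B1 = {e, h}  B2 = {g, h}  B3 = {a, h}  B4 = {b, h}  B5 = {e, f}  B6 = {c, h}  B7 = {h, i}  B8 = {d, i}
Tree: B1–B2, B1–B3, B3–B4, B1–B5, B1–B6, B3–B7, B7–B8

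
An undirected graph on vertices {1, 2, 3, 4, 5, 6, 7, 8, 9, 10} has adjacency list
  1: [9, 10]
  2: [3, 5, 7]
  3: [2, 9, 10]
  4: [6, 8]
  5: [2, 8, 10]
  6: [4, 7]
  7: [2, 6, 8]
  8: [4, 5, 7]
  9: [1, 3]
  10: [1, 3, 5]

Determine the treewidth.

A width-2 tree decomposition is:
Bags: B1 = {4, 6, 8}  B2 = {6, 7, 8}  B3 = {5, 7, 8}  B4 = {2, 5, 7}  B5 = {2, 5, 10}  B6 = {2, 3, 10}  B7 = {1, 3, 10}  B8 = {1, 3, 9}
Tree: B1–B2, B2–B3, B3–B4, B4–B5, B5–B6, B6–B7, B7–B8
The largest bag has 3 vertices, giving width 2; this decomposition certifies tw(G) ≤ 2. Since 4–6–7–8–4 is a cycle in G, G is not acyclic. Forests are exactly the graphs of treewidth ≤ 1, so tw(G) ≥ 2. Therefore the treewidth is 2.

2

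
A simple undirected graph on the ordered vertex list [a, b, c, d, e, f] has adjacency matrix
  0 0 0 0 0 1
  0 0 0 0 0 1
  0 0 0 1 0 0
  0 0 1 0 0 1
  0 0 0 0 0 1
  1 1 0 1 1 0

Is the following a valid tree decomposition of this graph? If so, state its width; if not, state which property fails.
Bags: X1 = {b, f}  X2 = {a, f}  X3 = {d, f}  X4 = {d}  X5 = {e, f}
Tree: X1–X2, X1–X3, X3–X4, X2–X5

A tree decomposition must satisfy three properties: every vertex lies in some bag; for every edge, both endpoints lie together in some bag; and for every vertex, the bags containing it form a connected subtree. Here vertex c appears in no bag, so the decomposition is invalid.

No — vertex c appears in no bag.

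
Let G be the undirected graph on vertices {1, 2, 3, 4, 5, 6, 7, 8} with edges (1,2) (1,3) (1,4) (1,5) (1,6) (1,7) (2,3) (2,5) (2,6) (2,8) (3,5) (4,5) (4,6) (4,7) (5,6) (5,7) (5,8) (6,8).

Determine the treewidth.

3

A width-3 tree decomposition is:
Bags: B1 = {1, 2, 5, 6}  B2 = {1, 2, 3, 5}  B3 = {1, 4, 5, 6}  B4 = {2, 5, 6, 8}  B5 = {1, 4, 5, 7}
Tree: B1–B2, B1–B3, B1–B4, B3–B5
The largest bag has 4 vertices, giving width 3; this decomposition certifies tw(G) ≤ 3. Conversely, {2, 5, 6, 8} is a clique of size 4, and the vertices of any clique must share a bag in every tree decomposition; so some bag has ≥ 4 vertices and tw(G) ≥ 3. Hence tw(G) = 3 exactly.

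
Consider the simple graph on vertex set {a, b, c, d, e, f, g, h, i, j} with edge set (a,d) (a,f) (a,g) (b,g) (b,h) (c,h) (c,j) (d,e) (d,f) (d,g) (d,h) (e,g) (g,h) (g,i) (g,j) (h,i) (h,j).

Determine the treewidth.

2

A width-2 tree decomposition is:
Bags: B1 = {b, g, h}  B2 = {d, g, h}  B3 = {a, d, g}  B4 = {g, h, j}  B5 = {a, d, f}  B6 = {d, e, g}  B7 = {g, h, i}  B8 = {c, h, j}
Tree: B1–B2, B2–B3, B2–B4, B3–B5, B3–B6, B2–B7, B4–B8
Each bag holds 3 vertices, so the decomposition has width 2, which upper-bounds the treewidth. For the lower bound, the 3 vertices {d, e, g} are pairwise adjacent, and any tree decomposition puts a clique entirely inside one bag — forcing width ≥ 2. Combining the bounds, tw(G) = 2.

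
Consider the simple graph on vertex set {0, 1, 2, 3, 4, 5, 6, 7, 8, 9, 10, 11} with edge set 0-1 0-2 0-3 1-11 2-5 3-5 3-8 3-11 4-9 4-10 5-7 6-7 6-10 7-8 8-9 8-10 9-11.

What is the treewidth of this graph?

A width-3 tree decomposition is:
Bags: B1 = {0, 1, 2, 11}  B2 = {0, 2, 3, 11}  B3 = {2, 3, 5, 11}  B4 = {3, 5, 9, 11}  B5 = {3, 5, 8, 9}  B6 = {5, 7, 8, 9}  B7 = {4, 7, 8, 9}  B8 = {4, 7, 8, 10}  B9 = {4, 6, 7, 10}
Tree: B1–B2, B2–B3, B3–B4, B4–B5, B5–B6, B6–B7, B7–B8, B8–B9
Every bag has size at most 4, so the width is 4 − 1 = 3 and tw(G) ≤ 3. For the lower bound: the 4 vertex sets {0,1,2}, {11}, {3}, {5,7,8,9} are disjoint, each induces a connected subgraph, and every pair is joined by at least one edge of G. Contracting each set to a single vertex therefore yields K_{4} as a minor, and since treewidth is minor-monotone, tw(G) ≥ tw(K_{4}) = 3. Therefore the treewidth is 3.

3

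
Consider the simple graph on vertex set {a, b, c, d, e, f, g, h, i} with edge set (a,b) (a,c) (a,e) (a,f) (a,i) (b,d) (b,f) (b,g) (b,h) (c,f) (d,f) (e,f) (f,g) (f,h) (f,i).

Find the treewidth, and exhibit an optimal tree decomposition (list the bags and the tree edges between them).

Treewidth 2.
One optimal decomposition is:
Bags: B1 = {a, e, f}  B2 = {a, f, i}  B3 = {a, b, f}  B4 = {a, c, f}  B5 = {b, f, g}  B6 = {b, f, h}  B7 = {b, d, f}
Tree: B1–B2, B2–B3, B2–B4, B3–B5, B5–B6, B5–B7

The largest bag has 3 vertices, giving width 2; this decomposition certifies tw(G) ≤ 2. On the other hand G contains the 3-clique {a, e, f}. A clique must lie in a single bag of any decomposition, so no decomposition can have width below 2. Therefore the treewidth is 2.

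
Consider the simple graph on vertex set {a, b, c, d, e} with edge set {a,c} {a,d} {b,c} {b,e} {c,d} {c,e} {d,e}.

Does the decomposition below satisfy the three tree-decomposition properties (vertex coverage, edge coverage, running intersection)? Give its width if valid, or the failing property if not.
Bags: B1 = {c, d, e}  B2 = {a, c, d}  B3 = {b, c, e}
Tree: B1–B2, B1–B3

Yes; width 2.

Checking the three conditions: (i) the bags cover all of {a, b, c, d, e}; (ii) for each edge, some bag contains both endpoints; (iii) the bags containing any fixed vertex form a subtree. All hold, so the decomposition is valid with width 3 − 1 = 2.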